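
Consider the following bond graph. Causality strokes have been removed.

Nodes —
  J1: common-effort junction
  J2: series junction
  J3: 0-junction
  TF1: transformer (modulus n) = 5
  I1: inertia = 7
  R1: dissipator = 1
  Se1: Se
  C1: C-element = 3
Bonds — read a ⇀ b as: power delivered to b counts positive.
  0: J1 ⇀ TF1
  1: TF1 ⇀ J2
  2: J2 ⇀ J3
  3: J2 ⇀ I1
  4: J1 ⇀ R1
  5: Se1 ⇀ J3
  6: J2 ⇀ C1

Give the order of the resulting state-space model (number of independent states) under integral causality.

2  (C1, I1 all integral)

b5 →J3  (Se1 fixes effort; stroke away)
b2 →J2  (0-jn J3 has e-setter on 5)
b3 →I1  (I1 integral (f out))
b1 →J2  (common-f at J2 fixed by 3)
b6 →J2  (common-f at J2 fixed by 3)
b0 →TF1  (TF1: transformer flips bond 1)
b4 →J1  (only one effort-in slot at J1)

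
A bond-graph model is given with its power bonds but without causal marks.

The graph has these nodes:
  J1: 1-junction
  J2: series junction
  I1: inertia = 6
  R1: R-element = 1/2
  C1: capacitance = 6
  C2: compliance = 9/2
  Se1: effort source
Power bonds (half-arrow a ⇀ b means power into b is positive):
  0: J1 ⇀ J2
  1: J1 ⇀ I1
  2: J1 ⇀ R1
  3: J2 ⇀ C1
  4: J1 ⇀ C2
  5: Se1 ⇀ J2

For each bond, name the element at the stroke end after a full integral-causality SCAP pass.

β0 |J1
β1 |I1
β2 |J1
β3 |J2
β4 |J1
β5 |J2

b5 |J2  (Se1 (Se) sets effort on bond)
b1 |I1  (I1 integral (f out))
b0 |J1  (common-f at J1 fixed by 1)
b2 |J1  (J1: bond 1 brought flow, rest push out)
b4 |J1  (common-f at J1 fixed by 1)
b3 |J2  (J2: bond 0 brought flow, rest push out)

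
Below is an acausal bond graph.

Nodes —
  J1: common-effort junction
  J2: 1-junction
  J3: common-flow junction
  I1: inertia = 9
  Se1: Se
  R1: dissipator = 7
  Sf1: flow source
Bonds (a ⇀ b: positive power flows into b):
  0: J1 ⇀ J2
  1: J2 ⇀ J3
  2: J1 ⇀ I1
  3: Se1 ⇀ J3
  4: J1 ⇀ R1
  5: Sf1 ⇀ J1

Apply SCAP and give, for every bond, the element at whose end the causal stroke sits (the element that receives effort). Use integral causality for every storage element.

bond 0 stroke→J1
bond 1 stroke→J2
bond 2 stroke→I1
bond 3 stroke→J3
bond 4 stroke→R1
bond 5 stroke→Sf1

bond 3 |J3  (Se1 (Se) sets effort on bond)
bond 5 |Sf1  (Sf1 (Sf) sets flow on bond)
bond 1 |J2  (J3: last free bond brings flow in)
bond 0 |J1  (J2 needs exactly one f-in)
bond 2 |I1  (common-e at J1 fixed by 0)
bond 4 |R1  (common-e at J1 fixed by 0)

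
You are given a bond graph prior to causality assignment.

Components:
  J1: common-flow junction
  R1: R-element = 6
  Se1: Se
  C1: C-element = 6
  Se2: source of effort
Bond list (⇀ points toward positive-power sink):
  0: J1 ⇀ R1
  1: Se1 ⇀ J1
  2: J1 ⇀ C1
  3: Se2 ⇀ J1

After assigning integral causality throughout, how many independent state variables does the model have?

#1 stroke→J1  (Se1 fixes effort; stroke away)
#3 stroke→J1  (source Se2 imposes e)
#2 stroke→J1  (prefer integral on C1)
#0 stroke→R1  (J1 needs exactly one f-in)

1  (C1 all integral)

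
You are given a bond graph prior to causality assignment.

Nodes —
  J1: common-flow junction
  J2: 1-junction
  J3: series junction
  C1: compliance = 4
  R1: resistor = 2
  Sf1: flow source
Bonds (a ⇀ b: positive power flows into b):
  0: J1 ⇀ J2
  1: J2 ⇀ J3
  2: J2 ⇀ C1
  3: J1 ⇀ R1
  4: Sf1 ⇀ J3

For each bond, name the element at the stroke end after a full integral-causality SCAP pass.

β0 |J2
β1 |J3
β2 |J2
β3 |J1
β4 |Sf1

β4 stroke→Sf1  (Sf1 (Sf) sets flow on bond)
β1 stroke→J3  (J3 flow already set via bond 4)
β0 stroke→J2  (common-f at J2 fixed by 1)
β2 stroke→J2  (J2: bond 1 brought flow, rest push out)
β3 stroke→J1  (J1 flow already set via bond 0)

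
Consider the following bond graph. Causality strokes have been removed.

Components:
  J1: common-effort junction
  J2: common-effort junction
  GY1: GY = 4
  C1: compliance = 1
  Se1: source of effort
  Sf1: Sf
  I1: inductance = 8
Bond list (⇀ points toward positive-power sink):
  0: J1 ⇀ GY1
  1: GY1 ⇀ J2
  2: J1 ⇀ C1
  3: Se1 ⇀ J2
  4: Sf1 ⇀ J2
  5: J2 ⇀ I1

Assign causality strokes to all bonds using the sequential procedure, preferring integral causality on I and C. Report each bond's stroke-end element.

#0 →GY1
#1 →GY1
#2 →J1
#3 →J2
#4 →Sf1
#5 →I1

b3 |J2  (source Se1 imposes e)
b4 |Sf1  (Sf1 fixes flow; stroke at Sf1)
b1 |GY1  (0-jn J2 has e-setter on 3)
b5 |I1  (J2 effort already set via bond 3)
b0 |GY1  (GY GY1: same side as bond 1)
b2 |J1  (J1: last free bond brings effort in)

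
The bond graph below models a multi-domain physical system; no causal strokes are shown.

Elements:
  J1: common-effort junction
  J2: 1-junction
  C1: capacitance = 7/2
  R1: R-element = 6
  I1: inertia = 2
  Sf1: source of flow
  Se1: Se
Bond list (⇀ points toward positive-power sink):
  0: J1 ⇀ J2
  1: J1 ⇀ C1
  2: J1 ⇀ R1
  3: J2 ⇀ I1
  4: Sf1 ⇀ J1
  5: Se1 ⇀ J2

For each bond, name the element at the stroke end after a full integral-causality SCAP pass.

b4 stroke at Sf1  (Sf1 fixes flow; stroke at Sf1)
b5 stroke at J2  (Se1 fixes effort; stroke away)
b1 stroke at J1  (C1 outputs effort q/C1)
b0 stroke at J2  (0-jn J1 has e-setter on 1)
b2 stroke at R1  (J1: bond 1 brought effort, rest push out)
b3 stroke at I1  (J2 needs exactly one f-in)

β0 stroke at J2
β1 stroke at J1
β2 stroke at R1
β3 stroke at I1
β4 stroke at Sf1
β5 stroke at J2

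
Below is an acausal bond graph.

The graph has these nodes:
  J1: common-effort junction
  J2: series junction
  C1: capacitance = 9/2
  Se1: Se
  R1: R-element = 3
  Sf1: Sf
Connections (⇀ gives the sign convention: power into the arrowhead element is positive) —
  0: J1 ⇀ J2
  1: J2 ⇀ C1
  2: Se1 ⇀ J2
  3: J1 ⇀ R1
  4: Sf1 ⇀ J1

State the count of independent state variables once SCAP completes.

1  (C1 all integral)

#2 |J2  (source Se1 imposes e)
#4 |Sf1  (Sf1 fixes flow; stroke at Sf1)
#1 |J2  (C1: C, integral causality)
#0 |J1  (closing 1-jn rule on J2)
#3 |R1  (0-jn J1 has e-setter on 0)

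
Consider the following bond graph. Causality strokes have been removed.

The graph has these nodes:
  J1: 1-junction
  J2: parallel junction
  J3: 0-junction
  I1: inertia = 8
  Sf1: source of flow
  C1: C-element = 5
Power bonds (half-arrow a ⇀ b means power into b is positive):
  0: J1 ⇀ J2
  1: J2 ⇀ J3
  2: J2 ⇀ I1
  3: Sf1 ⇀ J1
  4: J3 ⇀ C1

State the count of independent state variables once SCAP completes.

b3 stroke→Sf1  (source Sf1 imposes f)
b0 stroke→J1  (J1 flow already set via bond 3)
b2 stroke→I1  (prefer integral on I1)
b1 stroke→J2  (closing 0-jn rule on J2)
b4 stroke→J3  (J3 needs exactly one e-in)

2  (C1, I1 all integral)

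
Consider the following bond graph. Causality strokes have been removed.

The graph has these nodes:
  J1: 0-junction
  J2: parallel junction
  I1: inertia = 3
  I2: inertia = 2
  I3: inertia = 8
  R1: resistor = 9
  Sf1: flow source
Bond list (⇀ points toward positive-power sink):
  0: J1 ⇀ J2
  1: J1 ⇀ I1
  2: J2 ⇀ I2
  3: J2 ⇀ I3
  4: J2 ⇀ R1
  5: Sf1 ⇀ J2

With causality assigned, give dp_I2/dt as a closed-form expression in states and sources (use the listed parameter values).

dp_I2/dt = 9*F_Sf1 - 3*p_I1 - 9*p_I2/2 - 9*p_I3/8

β5 |Sf1  (Sf1 (Sf) sets flow on bond)
β1 |I1  (I1: I, integral causality)
β0 |J1  (J1 needs exactly one e-in)
β2 |I2  (I2: I, integral causality)
β3 |I3  (I3: I, integral causality)
β4 |J2  (only one effort-in slot at J2)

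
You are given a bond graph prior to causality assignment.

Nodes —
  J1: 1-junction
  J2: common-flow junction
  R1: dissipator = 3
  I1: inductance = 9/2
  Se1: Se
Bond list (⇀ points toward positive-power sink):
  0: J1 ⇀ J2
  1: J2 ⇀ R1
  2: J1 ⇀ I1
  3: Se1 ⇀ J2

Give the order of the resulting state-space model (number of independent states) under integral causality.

1  (I1 all integral)

b3 stroke at J2  (source Se1 imposes e)
b2 stroke at I1  (prefer integral on I1)
b0 stroke at J1  (common-f at J1 fixed by 2)
b1 stroke at J2  (J2 flow already set via bond 0)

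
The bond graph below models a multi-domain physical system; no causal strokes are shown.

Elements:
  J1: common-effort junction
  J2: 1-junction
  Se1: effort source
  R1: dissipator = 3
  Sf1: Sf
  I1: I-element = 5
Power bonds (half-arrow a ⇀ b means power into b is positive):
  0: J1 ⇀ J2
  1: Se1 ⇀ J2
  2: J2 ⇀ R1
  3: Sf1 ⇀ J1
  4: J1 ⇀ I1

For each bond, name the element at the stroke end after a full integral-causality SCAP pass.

#1 |J2  (Se1 fixes effort; stroke away)
#3 |Sf1  (Sf1: flow source, stroke at near end)
#4 |I1  (I1 outputs flow p/I1)
#0 |J1  (J1: last free bond brings effort in)
#2 |J2  (common-f at J2 fixed by 0)

bond 0 stroke→J1
bond 1 stroke→J2
bond 2 stroke→J2
bond 3 stroke→Sf1
bond 4 stroke→I1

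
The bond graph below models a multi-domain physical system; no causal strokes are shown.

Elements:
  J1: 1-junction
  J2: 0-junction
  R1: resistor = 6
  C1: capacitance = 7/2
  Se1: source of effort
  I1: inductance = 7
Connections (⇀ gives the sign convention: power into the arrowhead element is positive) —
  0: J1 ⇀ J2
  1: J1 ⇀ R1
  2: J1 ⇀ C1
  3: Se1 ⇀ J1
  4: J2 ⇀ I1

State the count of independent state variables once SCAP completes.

bond 3 stroke at J1  (Se1 (Se) sets effort on bond)
bond 2 stroke at J1  (prefer integral on C1)
bond 4 stroke at I1  (I1 integral (f out))
bond 0 stroke at J2  (J2 needs exactly one e-in)
bond 1 stroke at J1  (1-jn J1 has f-setter on 0)

2  (C1, I1 all integral)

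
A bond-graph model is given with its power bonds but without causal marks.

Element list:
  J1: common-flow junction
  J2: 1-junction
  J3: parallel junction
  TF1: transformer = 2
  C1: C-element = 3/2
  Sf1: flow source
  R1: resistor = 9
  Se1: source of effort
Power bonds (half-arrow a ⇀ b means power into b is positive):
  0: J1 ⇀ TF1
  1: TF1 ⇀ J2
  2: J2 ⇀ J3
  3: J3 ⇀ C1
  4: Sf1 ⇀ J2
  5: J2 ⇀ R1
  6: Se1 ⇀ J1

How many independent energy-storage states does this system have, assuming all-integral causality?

1  (C1 all integral)

b4 stroke→Sf1  (source Sf1 imposes f)
b6 stroke→J1  (Se1 fixes effort; stroke away)
b0 stroke→TF1  (closing 1-jn rule on J1)
b1 stroke→J2  (common-f at J2 fixed by 4)
b2 stroke→J2  (1-jn J2 has f-setter on 4)
b5 stroke→J2  (J2: bond 4 brought flow, rest push out)
b3 stroke→J3  (closing 0-jn rule on J3)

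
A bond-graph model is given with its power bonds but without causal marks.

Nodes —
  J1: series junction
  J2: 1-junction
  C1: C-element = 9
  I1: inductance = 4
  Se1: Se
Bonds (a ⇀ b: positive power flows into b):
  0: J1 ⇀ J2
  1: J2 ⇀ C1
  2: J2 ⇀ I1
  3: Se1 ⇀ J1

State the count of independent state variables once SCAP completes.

2  (C1, I1 all integral)

β3 stroke→J1  (Se1 fixes effort; stroke away)
β0 stroke→J2  (J1: last free bond brings flow in)
β1 stroke→J2  (C1: C, integral causality)
β2 stroke→I1  (closing 1-jn rule on J2)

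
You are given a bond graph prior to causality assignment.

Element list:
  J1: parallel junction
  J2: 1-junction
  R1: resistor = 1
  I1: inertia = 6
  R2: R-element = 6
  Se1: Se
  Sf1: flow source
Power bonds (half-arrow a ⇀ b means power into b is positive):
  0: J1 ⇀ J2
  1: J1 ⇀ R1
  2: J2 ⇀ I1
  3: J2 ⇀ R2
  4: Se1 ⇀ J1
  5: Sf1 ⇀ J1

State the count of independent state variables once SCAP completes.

1  (I1 all integral)

β4 stroke→J1  (Se1 (Se) sets effort on bond)
β5 stroke→Sf1  (Sf1 fixes flow; stroke at Sf1)
β0 stroke→J2  (J1 effort already set via bond 4)
β1 stroke→R1  (J1 effort already set via bond 4)
β2 stroke→I1  (I1 outputs flow p/I1)
β3 stroke→J2  (J2: bond 2 brought flow, rest push out)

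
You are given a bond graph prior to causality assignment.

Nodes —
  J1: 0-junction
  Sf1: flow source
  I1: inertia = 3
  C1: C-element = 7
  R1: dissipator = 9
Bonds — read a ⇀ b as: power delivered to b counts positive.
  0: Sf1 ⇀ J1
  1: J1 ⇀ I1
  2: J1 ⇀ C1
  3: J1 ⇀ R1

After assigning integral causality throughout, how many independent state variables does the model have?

2  (C1, I1 all integral)

β0 |Sf1  (source Sf1 imposes f)
β1 |I1  (I1: I, integral causality)
β2 |J1  (C1: C, integral causality)
β3 |R1  (J1: bond 2 brought effort, rest push out)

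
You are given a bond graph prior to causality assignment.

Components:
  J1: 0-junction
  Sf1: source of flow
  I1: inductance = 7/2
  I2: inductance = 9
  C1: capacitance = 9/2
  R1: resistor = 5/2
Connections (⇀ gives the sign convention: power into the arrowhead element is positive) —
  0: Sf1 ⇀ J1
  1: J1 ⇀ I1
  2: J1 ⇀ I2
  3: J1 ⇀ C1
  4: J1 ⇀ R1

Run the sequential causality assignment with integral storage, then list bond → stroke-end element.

β0 stroke at Sf1  (Sf1 fixes flow; stroke at Sf1)
β1 stroke at I1  (I1: I, integral causality)
β2 stroke at I2  (I2 integral (f out))
β3 stroke at J1  (C1 integral (e out))
β4 stroke at R1  (J1 effort already set via bond 3)

bond 0 →Sf1
bond 1 →I1
bond 2 →I2
bond 3 →J1
bond 4 →R1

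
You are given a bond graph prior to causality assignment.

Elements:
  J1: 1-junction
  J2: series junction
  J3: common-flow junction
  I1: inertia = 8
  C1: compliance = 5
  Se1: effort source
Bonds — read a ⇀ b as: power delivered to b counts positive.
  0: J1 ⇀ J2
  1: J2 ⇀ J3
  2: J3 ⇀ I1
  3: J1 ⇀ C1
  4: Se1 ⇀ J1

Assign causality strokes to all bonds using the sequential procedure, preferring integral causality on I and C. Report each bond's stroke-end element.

bond 4 |J1  (Se1 (Se) sets effort on bond)
bond 2 |I1  (I1 integral (f out))
bond 1 |J3  (J3 flow already set via bond 2)
bond 0 |J2  (1-jn J2 has f-setter on 1)
bond 3 |J1  (J1: bond 0 brought flow, rest push out)

β0 stroke→J2
β1 stroke→J3
β2 stroke→I1
β3 stroke→J1
β4 stroke→J1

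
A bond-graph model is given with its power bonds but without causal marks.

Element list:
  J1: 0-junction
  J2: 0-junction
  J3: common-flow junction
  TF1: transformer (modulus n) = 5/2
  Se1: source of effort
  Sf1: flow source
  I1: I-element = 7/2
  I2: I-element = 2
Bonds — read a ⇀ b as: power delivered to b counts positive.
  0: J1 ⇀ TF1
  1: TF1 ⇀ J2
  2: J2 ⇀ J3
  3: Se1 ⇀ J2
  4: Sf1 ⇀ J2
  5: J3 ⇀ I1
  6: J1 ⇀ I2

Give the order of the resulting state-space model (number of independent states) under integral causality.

bond 3 →J2  (Se1 fixes effort; stroke away)
bond 4 →Sf1  (Sf1 (Sf) sets flow on bond)
bond 1 →TF1  (0-jn J2 has e-setter on 3)
bond 2 →J3  (0-jn J2 has e-setter on 3)
bond 5 →I1  (closing 1-jn rule on J3)
bond 0 →J1  (TF TF1: opposite of bond 1)
bond 6 →I2  (J1: bond 0 brought effort, rest push out)

2  (I1, I2 all integral)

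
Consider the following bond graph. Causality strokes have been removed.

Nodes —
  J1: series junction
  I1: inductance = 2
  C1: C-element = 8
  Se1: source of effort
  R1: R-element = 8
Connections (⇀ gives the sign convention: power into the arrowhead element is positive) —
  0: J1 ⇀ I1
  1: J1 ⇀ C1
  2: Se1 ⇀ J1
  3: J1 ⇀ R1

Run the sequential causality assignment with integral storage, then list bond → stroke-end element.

b2 stroke→J1  (Se1 (Se) sets effort on bond)
b0 stroke→I1  (I1 integral (f out))
b1 stroke→J1  (J1 flow already set via bond 0)
b3 stroke→J1  (J1: bond 0 brought flow, rest push out)

β0 →I1
β1 →J1
β2 →J1
β3 →J1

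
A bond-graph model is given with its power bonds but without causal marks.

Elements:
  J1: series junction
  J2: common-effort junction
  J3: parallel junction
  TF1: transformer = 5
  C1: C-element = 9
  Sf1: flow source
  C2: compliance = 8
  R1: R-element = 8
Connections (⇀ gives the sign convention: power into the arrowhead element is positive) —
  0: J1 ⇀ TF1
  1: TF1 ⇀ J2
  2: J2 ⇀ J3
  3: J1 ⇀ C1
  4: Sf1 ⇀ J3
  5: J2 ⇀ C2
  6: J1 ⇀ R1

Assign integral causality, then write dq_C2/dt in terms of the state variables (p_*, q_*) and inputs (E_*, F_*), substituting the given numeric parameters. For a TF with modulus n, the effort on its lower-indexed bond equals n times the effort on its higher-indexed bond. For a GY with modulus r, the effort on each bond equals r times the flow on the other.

dq_C2/dt = F_Sf1 - 5*q_C1/72 - 25*q_C2/64

β4 →Sf1  (Sf1 fixes flow; stroke at Sf1)
β2 →J3  (closing 0-jn rule on J3)
β3 →J1  (C1 outputs effort q/C1)
β5 →J2  (C2: C, integral causality)
β1 →TF1  (common-e at J2 fixed by 5)
β0 →J1  (TF TF1: opposite of bond 1)
β6 →R1  (only one flow-in slot at J1)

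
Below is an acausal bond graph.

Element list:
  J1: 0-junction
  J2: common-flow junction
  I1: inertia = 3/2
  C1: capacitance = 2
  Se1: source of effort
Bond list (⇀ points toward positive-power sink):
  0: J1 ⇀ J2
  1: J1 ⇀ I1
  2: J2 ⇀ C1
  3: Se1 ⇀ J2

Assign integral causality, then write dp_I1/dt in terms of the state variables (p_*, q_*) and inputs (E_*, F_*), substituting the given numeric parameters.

dp_I1/dt = -E_Se1 + q_C1/2

#3 →J2  (Se1 fixes effort; stroke away)
#1 →I1  (I1: I, integral causality)
#0 →J1  (only one effort-in slot at J1)
#2 →J2  (1-jn J2 has f-setter on 0)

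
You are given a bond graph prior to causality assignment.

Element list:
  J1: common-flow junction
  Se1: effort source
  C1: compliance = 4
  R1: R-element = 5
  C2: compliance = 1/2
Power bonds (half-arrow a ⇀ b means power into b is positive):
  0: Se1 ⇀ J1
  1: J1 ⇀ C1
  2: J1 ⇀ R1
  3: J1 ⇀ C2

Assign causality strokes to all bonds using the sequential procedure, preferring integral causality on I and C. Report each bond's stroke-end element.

bond 0 stroke at J1  (source Se1 imposes e)
bond 1 stroke at J1  (C1 integral (e out))
bond 3 stroke at J1  (C2: C, integral causality)
bond 2 stroke at R1  (closing 1-jn rule on J1)

b0 →J1
b1 →J1
b2 →R1
b3 →J1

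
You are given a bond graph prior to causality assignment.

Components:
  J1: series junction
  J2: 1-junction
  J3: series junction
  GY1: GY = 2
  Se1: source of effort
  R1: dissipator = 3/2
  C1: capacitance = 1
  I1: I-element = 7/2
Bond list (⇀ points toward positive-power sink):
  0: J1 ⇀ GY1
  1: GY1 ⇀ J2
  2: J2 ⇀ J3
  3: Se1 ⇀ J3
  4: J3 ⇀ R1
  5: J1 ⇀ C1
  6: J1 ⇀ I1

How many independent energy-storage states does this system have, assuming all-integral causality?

β3 stroke→J3  (Se1 (Se) sets effort on bond)
β5 stroke→J1  (prefer integral on C1)
β6 stroke→I1  (I1 integral (f out))
β0 stroke→J1  (1-jn J1 has f-setter on 6)
β1 stroke→J2  (GY GY1: same side as bond 0)
β2 stroke→J3  (closing 1-jn rule on J2)
β4 stroke→R1  (J3: last free bond brings flow in)

2  (C1, I1 all integral)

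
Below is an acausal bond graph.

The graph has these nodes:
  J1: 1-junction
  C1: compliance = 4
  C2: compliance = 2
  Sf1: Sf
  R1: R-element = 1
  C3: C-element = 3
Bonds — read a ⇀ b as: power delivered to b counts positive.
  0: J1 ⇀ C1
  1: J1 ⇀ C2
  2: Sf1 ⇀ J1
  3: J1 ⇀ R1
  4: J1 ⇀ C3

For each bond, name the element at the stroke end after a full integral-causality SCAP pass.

b0 |J1
b1 |J1
b2 |Sf1
b3 |J1
b4 |J1

bond 2 stroke at Sf1  (source Sf1 imposes f)
bond 0 stroke at J1  (1-jn J1 has f-setter on 2)
bond 1 stroke at J1  (J1 flow already set via bond 2)
bond 3 stroke at J1  (J1 flow already set via bond 2)
bond 4 stroke at J1  (J1 flow already set via bond 2)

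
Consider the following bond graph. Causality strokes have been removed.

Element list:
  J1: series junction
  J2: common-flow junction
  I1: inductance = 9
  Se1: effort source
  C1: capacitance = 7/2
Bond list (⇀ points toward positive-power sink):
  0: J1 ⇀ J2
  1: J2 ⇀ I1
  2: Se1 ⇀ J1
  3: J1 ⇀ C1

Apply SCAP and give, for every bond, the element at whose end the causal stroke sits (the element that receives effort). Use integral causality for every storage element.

β0 |J2
β1 |I1
β2 |J1
β3 |J1

bond 2 stroke at J1  (source Se1 imposes e)
bond 1 stroke at I1  (I1: I, integral causality)
bond 0 stroke at J2  (J2: bond 1 brought flow, rest push out)
bond 3 stroke at J1  (1-jn J1 has f-setter on 0)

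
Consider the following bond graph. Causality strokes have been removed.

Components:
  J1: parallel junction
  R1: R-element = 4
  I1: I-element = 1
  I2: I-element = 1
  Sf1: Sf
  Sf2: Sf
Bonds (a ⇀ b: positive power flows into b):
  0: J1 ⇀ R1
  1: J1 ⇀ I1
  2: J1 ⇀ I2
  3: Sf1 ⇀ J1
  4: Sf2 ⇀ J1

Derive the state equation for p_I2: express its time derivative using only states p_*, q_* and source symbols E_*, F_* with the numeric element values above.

dp_I2/dt = 4*F_Sf1 + 4*F_Sf2 - 4*p_I1 - 4*p_I2

bond 3 →Sf1  (Sf1: flow source, stroke at near end)
bond 4 →Sf2  (Sf2 (Sf) sets flow on bond)
bond 1 →I1  (I1 integral (f out))
bond 2 →I2  (I2 integral (f out))
bond 0 →J1  (closing 0-jn rule on J1)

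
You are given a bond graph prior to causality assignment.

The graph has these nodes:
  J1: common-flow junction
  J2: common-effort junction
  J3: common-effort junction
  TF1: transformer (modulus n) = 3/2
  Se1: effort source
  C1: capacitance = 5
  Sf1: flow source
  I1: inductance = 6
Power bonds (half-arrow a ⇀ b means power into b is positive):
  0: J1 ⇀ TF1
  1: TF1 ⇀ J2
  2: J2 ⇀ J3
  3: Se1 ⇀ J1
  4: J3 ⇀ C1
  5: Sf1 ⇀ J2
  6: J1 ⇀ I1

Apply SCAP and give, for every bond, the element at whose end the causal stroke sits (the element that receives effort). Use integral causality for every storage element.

bond 3 stroke at J1  (source Se1 imposes e)
bond 5 stroke at Sf1  (Sf1: flow source, stroke at near end)
bond 4 stroke at J3  (prefer integral on C1)
bond 2 stroke at J2  (common-e at J3 fixed by 4)
bond 1 stroke at TF1  (J2 effort already set via bond 2)
bond 0 stroke at J1  (TF1: transformer flips bond 1)
bond 6 stroke at I1  (closing 1-jn rule on J1)

β0 →J1
β1 →TF1
β2 →J2
β3 →J1
β4 →J3
β5 →Sf1
β6 →I1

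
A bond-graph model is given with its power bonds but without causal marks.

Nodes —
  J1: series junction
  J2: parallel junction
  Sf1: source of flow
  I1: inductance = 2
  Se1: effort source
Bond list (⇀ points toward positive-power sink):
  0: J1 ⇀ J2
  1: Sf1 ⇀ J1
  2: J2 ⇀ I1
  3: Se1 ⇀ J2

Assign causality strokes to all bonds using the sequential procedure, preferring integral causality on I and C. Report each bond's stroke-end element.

bond 0 →J1
bond 1 →Sf1
bond 2 →I1
bond 3 →J2

β1 →Sf1  (Sf1 fixes flow; stroke at Sf1)
β3 →J2  (Se1: effort source, stroke at far end)
β0 →J1  (common-f at J1 fixed by 1)
β2 →I1  (J2: bond 3 brought effort, rest push out)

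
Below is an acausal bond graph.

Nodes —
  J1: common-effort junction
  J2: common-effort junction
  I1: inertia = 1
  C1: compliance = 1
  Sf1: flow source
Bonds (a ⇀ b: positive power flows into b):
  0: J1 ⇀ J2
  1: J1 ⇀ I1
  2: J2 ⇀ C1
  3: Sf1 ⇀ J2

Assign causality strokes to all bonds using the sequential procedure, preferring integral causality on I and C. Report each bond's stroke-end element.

b3 stroke→Sf1  (source Sf1 imposes f)
b1 stroke→I1  (I1 integral (f out))
b0 stroke→J1  (closing 0-jn rule on J1)
b2 stroke→J2  (closing 0-jn rule on J2)

b0 →J1
b1 →I1
b2 →J2
b3 →Sf1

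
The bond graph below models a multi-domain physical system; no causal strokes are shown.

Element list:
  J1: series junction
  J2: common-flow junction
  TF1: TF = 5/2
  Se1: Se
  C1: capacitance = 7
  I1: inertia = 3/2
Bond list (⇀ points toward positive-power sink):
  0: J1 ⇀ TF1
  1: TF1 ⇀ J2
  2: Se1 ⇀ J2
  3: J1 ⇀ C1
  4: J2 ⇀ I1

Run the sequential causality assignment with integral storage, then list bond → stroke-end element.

β2 stroke at J2  (source Se1 imposes e)
β3 stroke at J1  (prefer integral on C1)
β0 stroke at TF1  (closing 1-jn rule on J1)
β1 stroke at J2  (TF1: transformer flips bond 0)
β4 stroke at I1  (J2 needs exactly one f-in)

b0 |TF1
b1 |J2
b2 |J2
b3 |J1
b4 |I1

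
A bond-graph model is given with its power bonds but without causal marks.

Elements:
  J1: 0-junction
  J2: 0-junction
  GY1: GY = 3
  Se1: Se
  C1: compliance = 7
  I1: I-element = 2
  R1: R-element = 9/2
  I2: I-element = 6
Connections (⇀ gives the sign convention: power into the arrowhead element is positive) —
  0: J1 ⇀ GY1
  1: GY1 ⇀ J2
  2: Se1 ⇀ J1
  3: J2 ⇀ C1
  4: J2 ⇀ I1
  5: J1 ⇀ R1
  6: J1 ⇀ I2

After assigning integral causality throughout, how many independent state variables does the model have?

b2 stroke at J1  (Se1: effort source, stroke at far end)
b0 stroke at GY1  (J1 effort already set via bond 2)
b5 stroke at R1  (J1: bond 2 brought effort, rest push out)
b6 stroke at I2  (J1 effort already set via bond 2)
b1 stroke at GY1  (GY1: gyrator matches bond 0)
b3 stroke at J2  (C1: C, integral causality)
b4 stroke at I1  (J2 effort already set via bond 3)

3  (C1, I1, I2 all integral)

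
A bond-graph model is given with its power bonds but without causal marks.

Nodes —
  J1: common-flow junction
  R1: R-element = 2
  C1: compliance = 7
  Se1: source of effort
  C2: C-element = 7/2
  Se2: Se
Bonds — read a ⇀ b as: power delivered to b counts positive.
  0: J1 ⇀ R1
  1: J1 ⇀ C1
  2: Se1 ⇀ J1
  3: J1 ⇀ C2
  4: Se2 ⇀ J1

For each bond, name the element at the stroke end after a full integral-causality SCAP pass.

β0 stroke at R1
β1 stroke at J1
β2 stroke at J1
β3 stroke at J1
β4 stroke at J1

β2 |J1  (source Se1 imposes e)
β4 |J1  (Se2: effort source, stroke at far end)
β1 |J1  (C1 integral (e out))
β3 |J1  (C2: C, integral causality)
β0 |R1  (only one flow-in slot at J1)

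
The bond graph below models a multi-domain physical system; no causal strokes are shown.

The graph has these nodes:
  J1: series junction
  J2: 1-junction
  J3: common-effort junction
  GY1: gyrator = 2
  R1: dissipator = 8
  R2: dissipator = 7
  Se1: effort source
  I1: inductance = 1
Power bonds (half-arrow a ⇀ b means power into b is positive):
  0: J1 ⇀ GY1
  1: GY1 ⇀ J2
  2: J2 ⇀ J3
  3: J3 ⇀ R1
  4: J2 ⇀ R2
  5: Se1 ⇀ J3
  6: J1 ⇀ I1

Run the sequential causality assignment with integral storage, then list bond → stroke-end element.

b0 |J1
b1 |J2
b2 |J2
b3 |R1
b4 |R2
b5 |J3
b6 |I1

b5 |J3  (Se1 (Se) sets effort on bond)
b2 |J2  (common-e at J3 fixed by 5)
b3 |R1  (J3 effort already set via bond 5)
b6 |I1  (I1: I, integral causality)
b0 |J1  (common-f at J1 fixed by 6)
b1 |J2  (GY GY1: same side as bond 0)
b4 |R2  (J2: last free bond brings flow in)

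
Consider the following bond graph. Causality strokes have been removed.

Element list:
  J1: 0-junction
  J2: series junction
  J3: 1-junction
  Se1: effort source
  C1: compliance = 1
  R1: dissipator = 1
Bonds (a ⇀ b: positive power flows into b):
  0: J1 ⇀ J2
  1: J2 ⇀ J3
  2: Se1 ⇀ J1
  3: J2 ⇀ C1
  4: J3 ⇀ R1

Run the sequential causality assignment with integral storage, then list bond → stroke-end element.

b0 stroke→J2
b1 stroke→J3
b2 stroke→J1
b3 stroke→J2
b4 stroke→R1

bond 2 stroke at J1  (Se1 fixes effort; stroke away)
bond 0 stroke at J2  (common-e at J1 fixed by 2)
bond 3 stroke at J2  (C1: C, integral causality)
bond 1 stroke at J3  (closing 1-jn rule on J2)
bond 4 stroke at R1  (only one flow-in slot at J3)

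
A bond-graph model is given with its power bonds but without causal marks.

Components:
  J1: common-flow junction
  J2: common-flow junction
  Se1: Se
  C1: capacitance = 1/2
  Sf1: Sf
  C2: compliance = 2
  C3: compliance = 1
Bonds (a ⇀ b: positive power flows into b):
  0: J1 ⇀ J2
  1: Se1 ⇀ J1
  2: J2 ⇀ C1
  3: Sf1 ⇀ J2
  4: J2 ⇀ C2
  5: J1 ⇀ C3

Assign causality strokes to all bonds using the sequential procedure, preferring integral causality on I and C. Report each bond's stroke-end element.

b0 →J2
b1 →J1
b2 →J2
b3 →Sf1
b4 →J2
b5 →J1

b1 |J1  (Se1 (Se) sets effort on bond)
b3 |Sf1  (source Sf1 imposes f)
b0 |J2  (J2: bond 3 brought flow, rest push out)
b2 |J2  (J2: bond 3 brought flow, rest push out)
b4 |J2  (J2 flow already set via bond 3)
b5 |J1  (common-f at J1 fixed by 0)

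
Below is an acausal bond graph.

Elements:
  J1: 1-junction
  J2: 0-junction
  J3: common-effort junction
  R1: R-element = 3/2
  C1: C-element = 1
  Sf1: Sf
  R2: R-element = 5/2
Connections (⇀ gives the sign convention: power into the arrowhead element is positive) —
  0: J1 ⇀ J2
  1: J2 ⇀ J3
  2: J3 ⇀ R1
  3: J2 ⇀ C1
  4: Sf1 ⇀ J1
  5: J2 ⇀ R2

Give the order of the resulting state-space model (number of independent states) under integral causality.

β4 →Sf1  (Sf1 (Sf) sets flow on bond)
β0 →J1  (common-f at J1 fixed by 4)
β3 →J2  (prefer integral on C1)
β1 →J3  (J2 effort already set via bond 3)
β5 →R2  (0-jn J2 has e-setter on 3)
β2 →R1  (J3 effort already set via bond 1)

1  (C1 all integral)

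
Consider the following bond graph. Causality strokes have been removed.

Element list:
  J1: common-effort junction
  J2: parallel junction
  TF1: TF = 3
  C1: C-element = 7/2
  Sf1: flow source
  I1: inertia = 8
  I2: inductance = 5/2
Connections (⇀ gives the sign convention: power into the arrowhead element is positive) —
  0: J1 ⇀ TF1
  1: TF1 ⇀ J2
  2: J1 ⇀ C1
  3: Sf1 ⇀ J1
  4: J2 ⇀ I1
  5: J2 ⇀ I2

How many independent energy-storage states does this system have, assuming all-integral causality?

3  (C1, I1, I2 all integral)

#3 |Sf1  (Sf1: flow source, stroke at near end)
#2 |J1  (C1 integral (e out))
#0 |TF1  (J1: bond 2 brought effort, rest push out)
#1 |J2  (TF1: transformer flips bond 0)
#4 |I1  (J2 effort already set via bond 1)
#5 |I2  (common-e at J2 fixed by 1)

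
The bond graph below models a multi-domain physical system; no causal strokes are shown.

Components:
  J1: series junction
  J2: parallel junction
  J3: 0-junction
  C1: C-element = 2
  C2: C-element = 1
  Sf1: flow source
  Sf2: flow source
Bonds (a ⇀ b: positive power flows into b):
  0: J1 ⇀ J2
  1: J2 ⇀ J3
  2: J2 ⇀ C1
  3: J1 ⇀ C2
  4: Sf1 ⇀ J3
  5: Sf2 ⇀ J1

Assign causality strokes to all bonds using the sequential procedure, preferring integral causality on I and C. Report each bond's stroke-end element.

bond 0 stroke at J1
bond 1 stroke at J3
bond 2 stroke at J2
bond 3 stroke at J1
bond 4 stroke at Sf1
bond 5 stroke at Sf2

β4 →Sf1  (Sf1 (Sf) sets flow on bond)
β5 →Sf2  (source Sf2 imposes f)
β0 →J1  (J1 flow already set via bond 5)
β3 →J1  (1-jn J1 has f-setter on 5)
β1 →J3  (closing 0-jn rule on J3)
β2 →J2  (closing 0-jn rule on J2)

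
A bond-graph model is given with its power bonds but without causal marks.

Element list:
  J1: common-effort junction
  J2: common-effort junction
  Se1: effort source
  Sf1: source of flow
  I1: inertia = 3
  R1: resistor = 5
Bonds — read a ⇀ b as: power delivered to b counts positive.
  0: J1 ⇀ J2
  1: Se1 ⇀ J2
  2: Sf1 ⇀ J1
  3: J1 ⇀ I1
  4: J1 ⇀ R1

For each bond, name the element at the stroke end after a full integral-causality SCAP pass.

b1 stroke at J2  (Se1 fixes effort; stroke away)
b2 stroke at Sf1  (source Sf1 imposes f)
b0 stroke at J1  (0-jn J2 has e-setter on 1)
b3 stroke at I1  (J1 effort already set via bond 0)
b4 stroke at R1  (J1 effort already set via bond 0)

bond 0 stroke→J1
bond 1 stroke→J2
bond 2 stroke→Sf1
bond 3 stroke→I1
bond 4 stroke→R1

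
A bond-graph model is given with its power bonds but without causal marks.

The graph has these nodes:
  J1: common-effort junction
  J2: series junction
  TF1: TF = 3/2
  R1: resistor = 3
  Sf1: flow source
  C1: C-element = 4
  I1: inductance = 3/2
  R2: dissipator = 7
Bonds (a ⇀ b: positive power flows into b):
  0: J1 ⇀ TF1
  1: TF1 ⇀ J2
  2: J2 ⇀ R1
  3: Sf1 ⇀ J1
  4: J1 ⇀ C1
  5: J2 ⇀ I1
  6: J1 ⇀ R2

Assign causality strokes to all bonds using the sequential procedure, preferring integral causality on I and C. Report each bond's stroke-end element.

β0 |TF1
β1 |J2
β2 |J2
β3 |Sf1
β4 |J1
β5 |I1
β6 |R2

b3 |Sf1  (Sf1: flow source, stroke at near end)
b4 |J1  (C1: C, integral causality)
b0 |TF1  (common-e at J1 fixed by 4)
b6 |R2  (common-e at J1 fixed by 4)
b1 |J2  (TF TF1: opposite of bond 0)
b5 |I1  (prefer integral on I1)
b2 |J2  (1-jn J2 has f-setter on 5)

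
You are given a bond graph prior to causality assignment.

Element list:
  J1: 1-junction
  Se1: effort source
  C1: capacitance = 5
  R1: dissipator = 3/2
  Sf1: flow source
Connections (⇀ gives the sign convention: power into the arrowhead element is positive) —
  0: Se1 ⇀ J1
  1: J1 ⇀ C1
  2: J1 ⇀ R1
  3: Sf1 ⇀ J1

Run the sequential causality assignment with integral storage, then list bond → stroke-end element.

#0 stroke→J1  (source Se1 imposes e)
#3 stroke→Sf1  (Sf1: flow source, stroke at near end)
#1 stroke→J1  (J1: bond 3 brought flow, rest push out)
#2 stroke→J1  (J1 flow already set via bond 3)

bond 0 stroke→J1
bond 1 stroke→J1
bond 2 stroke→J1
bond 3 stroke→Sf1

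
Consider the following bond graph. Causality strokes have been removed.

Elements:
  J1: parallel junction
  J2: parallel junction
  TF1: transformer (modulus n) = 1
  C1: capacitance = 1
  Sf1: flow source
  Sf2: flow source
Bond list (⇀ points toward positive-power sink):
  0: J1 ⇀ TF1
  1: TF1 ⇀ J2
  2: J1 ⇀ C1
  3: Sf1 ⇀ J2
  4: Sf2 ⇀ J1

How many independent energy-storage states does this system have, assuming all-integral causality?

1  (C1 all integral)

b3 |Sf1  (Sf1 fixes flow; stroke at Sf1)
b4 |Sf2  (source Sf2 imposes f)
b1 |J2  (only one effort-in slot at J2)
b0 |TF1  (TF1 one-in-one-out from 1)
b2 |J1  (J1: last free bond brings effort in)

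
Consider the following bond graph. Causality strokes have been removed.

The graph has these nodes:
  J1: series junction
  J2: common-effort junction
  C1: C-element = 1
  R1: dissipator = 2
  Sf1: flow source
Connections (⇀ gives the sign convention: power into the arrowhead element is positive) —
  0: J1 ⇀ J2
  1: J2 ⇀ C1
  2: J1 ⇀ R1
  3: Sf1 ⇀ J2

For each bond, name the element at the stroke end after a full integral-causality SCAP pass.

β0 |J1
β1 |J2
β2 |R1
β3 |Sf1

b3 |Sf1  (Sf1 fixes flow; stroke at Sf1)
b1 |J2  (prefer integral on C1)
b0 |J1  (J2 effort already set via bond 1)
b2 |R1  (J1 needs exactly one f-in)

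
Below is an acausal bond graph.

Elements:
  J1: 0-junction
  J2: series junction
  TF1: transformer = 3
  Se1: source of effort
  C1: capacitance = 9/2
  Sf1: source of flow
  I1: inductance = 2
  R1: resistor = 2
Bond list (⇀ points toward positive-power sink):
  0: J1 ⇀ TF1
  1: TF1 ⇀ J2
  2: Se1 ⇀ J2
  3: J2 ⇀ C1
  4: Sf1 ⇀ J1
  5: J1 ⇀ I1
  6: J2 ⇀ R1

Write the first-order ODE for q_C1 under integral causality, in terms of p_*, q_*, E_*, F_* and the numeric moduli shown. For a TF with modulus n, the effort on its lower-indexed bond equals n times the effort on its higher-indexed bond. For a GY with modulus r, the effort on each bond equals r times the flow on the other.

dq_C1/dt = 3*F_Sf1 - 3*p_I1/2

β2 stroke at J2  (source Se1 imposes e)
β4 stroke at Sf1  (Sf1: flow source, stroke at near end)
β3 stroke at J2  (C1 outputs effort q/C1)
β5 stroke at I1  (prefer integral on I1)
β0 stroke at J1  (only one effort-in slot at J1)
β1 stroke at TF1  (through TF1, causality passes straight; one stroke at TF1)
β6 stroke at J2  (common-f at J2 fixed by 1)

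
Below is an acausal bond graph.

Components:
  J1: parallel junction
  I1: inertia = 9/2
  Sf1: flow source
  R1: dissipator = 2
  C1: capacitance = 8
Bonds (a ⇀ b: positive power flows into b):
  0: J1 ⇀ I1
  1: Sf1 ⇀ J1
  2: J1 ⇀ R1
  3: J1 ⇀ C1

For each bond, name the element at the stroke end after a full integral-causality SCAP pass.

bond 0 stroke at I1
bond 1 stroke at Sf1
bond 2 stroke at R1
bond 3 stroke at J1

β1 |Sf1  (Sf1: flow source, stroke at near end)
β0 |I1  (prefer integral on I1)
β3 |J1  (C1 integral (e out))
β2 |R1  (common-e at J1 fixed by 3)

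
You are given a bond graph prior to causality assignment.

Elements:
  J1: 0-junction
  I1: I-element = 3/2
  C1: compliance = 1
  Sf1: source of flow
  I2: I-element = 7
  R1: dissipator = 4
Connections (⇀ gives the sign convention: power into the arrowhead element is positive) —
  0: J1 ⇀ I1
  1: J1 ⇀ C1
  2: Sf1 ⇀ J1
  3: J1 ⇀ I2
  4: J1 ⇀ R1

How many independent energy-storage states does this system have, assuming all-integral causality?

3  (C1, I1, I2 all integral)

bond 2 stroke→Sf1  (source Sf1 imposes f)
bond 0 stroke→I1  (I1 integral (f out))
bond 1 stroke→J1  (C1 integral (e out))
bond 3 stroke→I2  (common-e at J1 fixed by 1)
bond 4 stroke→R1  (J1 effort already set via bond 1)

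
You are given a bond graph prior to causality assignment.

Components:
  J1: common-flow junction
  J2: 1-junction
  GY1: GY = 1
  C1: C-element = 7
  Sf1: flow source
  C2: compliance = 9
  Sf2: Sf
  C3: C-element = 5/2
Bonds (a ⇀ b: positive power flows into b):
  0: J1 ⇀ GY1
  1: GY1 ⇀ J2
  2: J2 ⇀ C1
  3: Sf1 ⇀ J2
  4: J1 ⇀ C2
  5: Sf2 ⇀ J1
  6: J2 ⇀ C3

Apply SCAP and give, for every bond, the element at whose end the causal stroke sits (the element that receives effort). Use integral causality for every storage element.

bond 0 |J1
bond 1 |J2
bond 2 |J2
bond 3 |Sf1
bond 4 |J1
bond 5 |Sf2
bond 6 |J2

b3 |Sf1  (Sf1 fixes flow; stroke at Sf1)
b5 |Sf2  (Sf2 (Sf) sets flow on bond)
b0 |J1  (J1: bond 5 brought flow, rest push out)
b4 |J1  (J1: bond 5 brought flow, rest push out)
b1 |J2  (J2: bond 3 brought flow, rest push out)
b2 |J2  (J2: bond 3 brought flow, rest push out)
b6 |J2  (J2: bond 3 brought flow, rest push out)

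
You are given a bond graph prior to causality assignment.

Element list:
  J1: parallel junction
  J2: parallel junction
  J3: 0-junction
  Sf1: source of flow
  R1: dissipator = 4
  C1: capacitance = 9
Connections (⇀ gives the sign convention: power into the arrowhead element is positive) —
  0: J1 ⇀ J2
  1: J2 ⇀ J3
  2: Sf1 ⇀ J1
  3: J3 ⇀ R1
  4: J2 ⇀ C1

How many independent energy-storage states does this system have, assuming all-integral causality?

1  (C1 all integral)

#2 |Sf1  (Sf1 fixes flow; stroke at Sf1)
#0 |J1  (closing 0-jn rule on J1)
#4 |J2  (C1 outputs effort q/C1)
#1 |J3  (J2 effort already set via bond 4)
#3 |R1  (0-jn J3 has e-setter on 1)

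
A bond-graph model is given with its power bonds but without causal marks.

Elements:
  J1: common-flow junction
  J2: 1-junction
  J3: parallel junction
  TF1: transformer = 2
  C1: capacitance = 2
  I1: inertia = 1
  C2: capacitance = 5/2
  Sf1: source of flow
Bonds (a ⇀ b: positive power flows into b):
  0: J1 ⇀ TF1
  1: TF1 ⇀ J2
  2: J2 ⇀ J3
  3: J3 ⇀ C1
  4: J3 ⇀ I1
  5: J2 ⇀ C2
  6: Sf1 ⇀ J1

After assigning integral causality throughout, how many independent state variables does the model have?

#6 stroke→Sf1  (Sf1 fixes flow; stroke at Sf1)
#0 stroke→J1  (common-f at J1 fixed by 6)
#1 stroke→TF1  (TF TF1: opposite of bond 0)
#2 stroke→J2  (common-f at J2 fixed by 1)
#5 stroke→J2  (common-f at J2 fixed by 1)
#3 stroke→J3  (C1: C, integral causality)
#4 stroke→I1  (0-jn J3 has e-setter on 3)

3  (C1, C2, I1 all integral)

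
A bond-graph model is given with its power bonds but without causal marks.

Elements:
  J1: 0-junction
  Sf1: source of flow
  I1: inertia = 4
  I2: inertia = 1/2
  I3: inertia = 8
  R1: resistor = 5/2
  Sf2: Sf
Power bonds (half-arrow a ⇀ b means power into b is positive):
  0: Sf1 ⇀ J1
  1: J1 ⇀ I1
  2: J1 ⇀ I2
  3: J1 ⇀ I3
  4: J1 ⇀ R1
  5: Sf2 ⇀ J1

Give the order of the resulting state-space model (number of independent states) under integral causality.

b0 stroke at Sf1  (Sf1 (Sf) sets flow on bond)
b5 stroke at Sf2  (Sf2 fixes flow; stroke at Sf2)
b1 stroke at I1  (I1 outputs flow p/I1)
b2 stroke at I2  (I2 integral (f out))
b3 stroke at I3  (I3 outputs flow p/I3)
b4 stroke at J1  (J1 needs exactly one e-in)

3  (I1, I2, I3 all integral)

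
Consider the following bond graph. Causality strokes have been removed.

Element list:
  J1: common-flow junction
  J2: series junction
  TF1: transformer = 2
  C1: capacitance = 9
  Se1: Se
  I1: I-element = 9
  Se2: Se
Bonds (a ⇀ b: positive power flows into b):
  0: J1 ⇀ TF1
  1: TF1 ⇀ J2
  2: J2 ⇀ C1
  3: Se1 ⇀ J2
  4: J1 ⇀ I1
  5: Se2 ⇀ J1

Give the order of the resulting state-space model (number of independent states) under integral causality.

2  (C1, I1 all integral)

#3 stroke at J2  (Se1 (Se) sets effort on bond)
#5 stroke at J1  (Se2: effort source, stroke at far end)
#2 stroke at J2  (C1 outputs effort q/C1)
#1 stroke at TF1  (J2: last free bond brings flow in)
#0 stroke at J1  (TF1 one-in-one-out from 1)
#4 stroke at I1  (J1 needs exactly one f-in)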